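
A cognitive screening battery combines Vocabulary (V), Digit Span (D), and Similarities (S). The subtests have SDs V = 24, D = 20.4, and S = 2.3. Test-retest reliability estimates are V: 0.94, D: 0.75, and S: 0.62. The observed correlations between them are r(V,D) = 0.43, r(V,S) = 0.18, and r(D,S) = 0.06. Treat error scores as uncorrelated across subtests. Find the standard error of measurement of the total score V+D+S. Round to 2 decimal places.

Var(total) = 997.45 + 446.558 = 1444.01.
True-score variance = 856.84 + 446.558 = 1303.4, so reliability = 0.9026.
Error variance = 1444.01 − 1303.4 = 140.61; SEM = √140.61 = 11.86.

11.86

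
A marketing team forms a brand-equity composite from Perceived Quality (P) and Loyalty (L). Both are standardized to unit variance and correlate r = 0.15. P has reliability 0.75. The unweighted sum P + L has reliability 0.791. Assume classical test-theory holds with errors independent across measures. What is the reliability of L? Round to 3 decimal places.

0.769

Var(P+L) = 2 + 2·0.15 = 2.300.
True-score variance = ρ_P + ρ_L + 2·0.15, so 0.791 = (0.75 + ρ_L + 0.30) / 2.300.
ρ_L = 0.791·2.300 − 0.75 − 0.30 = 0.769.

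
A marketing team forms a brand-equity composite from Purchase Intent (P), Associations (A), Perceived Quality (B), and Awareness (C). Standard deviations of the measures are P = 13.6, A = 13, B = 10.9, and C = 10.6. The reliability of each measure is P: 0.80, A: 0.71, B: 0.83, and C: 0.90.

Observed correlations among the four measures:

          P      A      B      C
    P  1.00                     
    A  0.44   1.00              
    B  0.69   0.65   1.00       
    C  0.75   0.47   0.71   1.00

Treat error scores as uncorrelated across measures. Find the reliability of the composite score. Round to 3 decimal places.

0.928

Var(P+A+B+C) = 13.6² + 13² + 10.9² + 10.6² + 2·[13.6·13·0.44 + 13.6·10.9·0.69 + 13.6·10.6·0.75 + 13·10.9·0.65 + 13·10.6·0.47 + 10.9·10.6·0.71] = 585.13 + 1054.2 = 1639.33.
Because errors are independent across components, Cov(Tᵢ,Tⱼ) = Cov(Xᵢ,Xⱼ); the off-diagonal part of the true-score variance is the same as above.
True-score variance = [13.6²·0.80 + 13²·0.71 + 10.9²·0.83 + 10.6²·0.90] + 1054.2 = 467.694 + 1054.2 = 1521.9.
Reliability = 1521.9 / 1639.33 = 0.928.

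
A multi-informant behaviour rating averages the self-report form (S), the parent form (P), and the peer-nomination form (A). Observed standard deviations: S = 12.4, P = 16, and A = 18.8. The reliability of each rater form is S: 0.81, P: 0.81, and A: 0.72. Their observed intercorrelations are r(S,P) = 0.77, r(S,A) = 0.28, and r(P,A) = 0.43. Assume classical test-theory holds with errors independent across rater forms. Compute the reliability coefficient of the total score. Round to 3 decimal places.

0.879

Var(S+P+A) = 12.4² + 16² + 18.8² + 2·[12.4·16·0.77 + 12.4·18.8·0.28 + 16·18.8·0.43] = 763.2 + 694.771 = 1457.97.
Under uncorrelated errors the observed covariances equal the true-score covariances, so only the own-variance terms attenuate.
True-score variance = [12.4²·0.81 + 16²·0.81 + 18.8²·0.72] + 694.771 = 586.382 + 694.771 = 1281.15.
Reliability = 1281.15 / 1457.97 = 0.879.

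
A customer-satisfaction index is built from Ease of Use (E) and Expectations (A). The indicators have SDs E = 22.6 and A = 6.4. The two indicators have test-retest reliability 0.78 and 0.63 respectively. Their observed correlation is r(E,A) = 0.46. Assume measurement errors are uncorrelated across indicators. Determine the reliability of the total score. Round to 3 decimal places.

Var(E+A) = 22.6² + 6.4² + 2·[22.6·6.4·0.46] = 551.72 + 133.069 = 684.789.
Because errors are independent across components, Cov(Tᵢ,Tⱼ) = Cov(Xᵢ,Xⱼ); the off-diagonal part of the true-score variance is the same as above.
True-score variance = [22.6²·0.78 + 6.4²·0.63] + 133.069 = 424.198 + 133.069 = 557.266.
Reliability = 557.266 / 684.789 = 0.814.

0.814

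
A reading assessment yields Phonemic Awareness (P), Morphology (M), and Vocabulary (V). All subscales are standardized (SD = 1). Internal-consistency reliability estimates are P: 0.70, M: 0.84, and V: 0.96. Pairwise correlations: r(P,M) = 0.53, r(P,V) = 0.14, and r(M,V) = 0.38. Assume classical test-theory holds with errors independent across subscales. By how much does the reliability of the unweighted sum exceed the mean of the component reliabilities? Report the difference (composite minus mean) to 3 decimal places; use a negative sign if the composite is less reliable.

0.069

Var(sum) = 3 + 2.1 = 5.1; true-score variance = 2.5 + 2.1 = 4.6; composite reliability = 0.9020.
Mean component reliability = 0.8333.
Difference = 0.9020 − 0.8333 = 0.069.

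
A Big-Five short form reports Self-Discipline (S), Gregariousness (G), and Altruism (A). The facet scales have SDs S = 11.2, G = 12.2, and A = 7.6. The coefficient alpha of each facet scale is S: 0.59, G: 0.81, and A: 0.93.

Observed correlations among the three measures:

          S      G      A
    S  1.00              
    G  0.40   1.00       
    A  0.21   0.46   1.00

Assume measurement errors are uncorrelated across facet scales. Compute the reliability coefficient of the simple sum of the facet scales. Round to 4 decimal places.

0.8511

Var(S+G+A) = 11.2² + 12.2² + 7.6² + 2·[11.2·12.2·0.40 + 11.2·7.6·0.21 + 12.2·7.6·0.46] = 332.04 + 230.365 = 562.405.
With uncorrelated errors the cross-covariances are all true-score covariance, so they carry over unchanged; only the diagonal terms shrink to ρᵢσᵢ².
True-score variance = [11.2²·0.59 + 12.2²·0.81 + 7.6²·0.93] + 230.365 = 248.287 + 230.365 = 478.652.
Reliability = 478.652 / 562.405 = 0.8511.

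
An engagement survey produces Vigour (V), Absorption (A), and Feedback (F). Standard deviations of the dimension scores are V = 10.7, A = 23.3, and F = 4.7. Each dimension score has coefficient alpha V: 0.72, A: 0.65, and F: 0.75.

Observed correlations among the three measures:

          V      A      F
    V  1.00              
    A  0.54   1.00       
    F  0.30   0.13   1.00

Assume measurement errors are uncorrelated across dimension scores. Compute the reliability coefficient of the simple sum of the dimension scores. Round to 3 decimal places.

0.774

Var(V+A+F) = 10.7² + 23.3² + 4.7² + 2·[10.7·23.3·0.54 + 10.7·4.7·0.30 + 23.3·4.7·0.13] = 679.47 + 327.901 = 1007.37.
With uncorrelated errors the cross-covariances are all true-score covariance, so they carry over unchanged; only the diagonal terms shrink to ρᵢσᵢ².
True-score variance = [10.7²·0.72 + 23.3²·0.65 + 4.7²·0.75] + 327.901 = 451.879 + 327.901 = 779.78.
Reliability = 779.78 / 1007.37 = 0.774.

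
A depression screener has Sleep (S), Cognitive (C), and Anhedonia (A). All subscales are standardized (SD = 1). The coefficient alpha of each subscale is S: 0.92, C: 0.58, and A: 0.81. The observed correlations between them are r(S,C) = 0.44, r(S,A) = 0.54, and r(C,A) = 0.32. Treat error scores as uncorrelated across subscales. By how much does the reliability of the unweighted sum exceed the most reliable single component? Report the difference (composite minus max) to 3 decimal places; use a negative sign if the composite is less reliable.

Var(sum) = 3 + 2.6 = 5.6; true-score variance = 2.31 + 2.6 = 4.91; composite reliability = 0.8768.
Max component reliability = 0.9200.
Difference = 0.8768 − 0.9200 = -0.043.

-0.043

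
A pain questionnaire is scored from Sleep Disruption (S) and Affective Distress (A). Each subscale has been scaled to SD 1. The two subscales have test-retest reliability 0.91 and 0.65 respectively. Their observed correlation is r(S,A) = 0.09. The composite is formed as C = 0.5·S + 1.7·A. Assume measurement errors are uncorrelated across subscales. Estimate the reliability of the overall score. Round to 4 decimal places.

Var(C) = 0.5² + 1.7² + 2·[0.85·0.09] = 3.14 + 0.153 = 3.293.
Under uncorrelated errors the observed covariances equal the true-score covariances, so only the own-variance terms attenuate.
True-score variance = [0.5²·0.91 + 1.7²·0.65] + 0.153 = 2.106 + 0.153 = 2.259.
Reliability = 2.259 / 3.293 = 0.6860.

0.6860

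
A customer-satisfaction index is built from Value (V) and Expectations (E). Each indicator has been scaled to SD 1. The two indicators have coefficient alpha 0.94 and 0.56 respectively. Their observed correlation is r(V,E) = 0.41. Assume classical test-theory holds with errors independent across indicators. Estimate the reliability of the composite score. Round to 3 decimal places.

0.823

Var(V+E) = 2 + 2·[0.41] = 2 + 0.82 = 2.82.
With uncorrelated errors the cross-covariances are all true-score covariance, so they carry over unchanged; only the diagonal terms shrink to ρᵢσᵢ².
True-score variance = [0.94 + 0.56] + 0.82 = 1.5 + 0.82 = 2.32.
Reliability = 2.32 / 2.82 = 0.823.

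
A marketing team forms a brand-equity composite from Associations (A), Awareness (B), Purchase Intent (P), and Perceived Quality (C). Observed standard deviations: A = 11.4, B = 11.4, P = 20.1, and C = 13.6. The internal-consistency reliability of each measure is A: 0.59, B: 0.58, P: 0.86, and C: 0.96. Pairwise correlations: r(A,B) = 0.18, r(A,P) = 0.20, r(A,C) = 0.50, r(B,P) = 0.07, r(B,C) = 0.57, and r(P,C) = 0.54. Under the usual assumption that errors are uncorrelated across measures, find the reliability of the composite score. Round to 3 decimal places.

Var(A+B+P+C) = 11.4² + 11.4² + 20.1² + 13.6² + 2·[11.4·11.4·0.18 + 11.4·20.1·0.20 + 11.4·13.6·0.50 + 11.4·20.1·0.07 + 11.4·13.6·0.57 + 20.1·13.6·0.54] = 848.89 + 797.536 = 1646.43.
Because errors are independent across components, Cov(Tᵢ,Tⱼ) = Cov(Xᵢ,Xⱼ); the off-diagonal part of the true-score variance is the same as above.
True-score variance = [11.4²·0.59 + 11.4²·0.58 + 20.1²·0.86 + 13.6²·0.96] + 797.536 = 677.063 + 797.536 = 1474.6.
Reliability = 1474.6 / 1646.43 = 0.896.

0.896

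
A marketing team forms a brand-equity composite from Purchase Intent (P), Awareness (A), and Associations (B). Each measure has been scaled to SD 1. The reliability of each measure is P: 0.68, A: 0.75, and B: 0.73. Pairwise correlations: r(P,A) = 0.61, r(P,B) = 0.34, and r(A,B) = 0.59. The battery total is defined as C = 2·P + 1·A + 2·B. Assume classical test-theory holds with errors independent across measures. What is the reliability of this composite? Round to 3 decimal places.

0.842

Var(C) = 2² + 1 + 2² + 2·[2·0.61 + 4·0.34 + 2·0.59] = 9 + 7.52 = 16.52.
Under uncorrelated errors the observed covariances equal the true-score covariances, so only the own-variance terms attenuate.
True-score variance = [2²·0.68 + 0.75 + 2²·0.73] + 7.52 = 6.39 + 7.52 = 13.91.
Reliability = 13.91 / 16.52 = 0.842.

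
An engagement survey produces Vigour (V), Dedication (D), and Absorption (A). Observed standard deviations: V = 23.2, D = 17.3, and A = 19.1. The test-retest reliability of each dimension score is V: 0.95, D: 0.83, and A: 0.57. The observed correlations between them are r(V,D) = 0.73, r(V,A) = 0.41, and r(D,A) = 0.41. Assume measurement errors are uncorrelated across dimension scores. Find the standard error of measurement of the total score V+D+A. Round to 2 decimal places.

15.32

Var(total) = 1202.34 + 1220.3 = 2422.64.
True-score variance = 967.68 + 1220.3 = 2187.98, so reliability = 0.9031.
Error variance = 2422.64 − 2187.98 = 234.66; SEM = √234.66 = 15.32.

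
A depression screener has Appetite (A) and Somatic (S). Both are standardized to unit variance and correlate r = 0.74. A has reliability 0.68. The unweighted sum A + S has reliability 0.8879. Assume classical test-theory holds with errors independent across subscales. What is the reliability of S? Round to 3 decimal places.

Var(A+S) = 2 + 2·0.74 = 3.480.
True-score variance = ρ_A + ρ_S + 2·0.74, so 0.8879 = (0.68 + ρ_S + 1.48) / 3.480.
ρ_S = 0.8879·3.480 − 0.68 − 1.48 = 0.930.

0.930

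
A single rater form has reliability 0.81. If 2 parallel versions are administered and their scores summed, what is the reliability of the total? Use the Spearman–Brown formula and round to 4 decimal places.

ρ_k = kρ / (1 + (k−1)ρ) = 2·0.81 / (1 + 1·0.81) = 1.620 / 1.810 = 0.8950.

0.8950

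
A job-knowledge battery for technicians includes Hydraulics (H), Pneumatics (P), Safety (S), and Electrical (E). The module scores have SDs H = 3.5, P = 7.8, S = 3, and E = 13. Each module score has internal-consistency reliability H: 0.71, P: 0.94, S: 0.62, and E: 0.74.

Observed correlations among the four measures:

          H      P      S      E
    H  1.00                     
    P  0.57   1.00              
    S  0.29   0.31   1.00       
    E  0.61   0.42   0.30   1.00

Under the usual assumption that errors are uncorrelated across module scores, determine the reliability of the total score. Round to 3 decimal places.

Var(H+P+S+E) = 3.5² + 7.8² + 3² + 13² + 2·[3.5·7.8·0.57 + 3.5·3·0.29 + 3.5·13·0.61 + 7.8·3·0.31 + 7.8·13·0.42 + 3·13·0.30] = 251.09 + 215.806 = 466.896.
Because errors are independent across components, Cov(Tᵢ,Tⱼ) = Cov(Xᵢ,Xⱼ); the off-diagonal part of the true-score variance is the same as above.
True-score variance = [3.5²·0.71 + 7.8²·0.94 + 3²·0.62 + 13²·0.74] + 215.806 = 196.527 + 215.806 = 412.333.
Reliability = 412.333 / 466.896 = 0.883.

0.883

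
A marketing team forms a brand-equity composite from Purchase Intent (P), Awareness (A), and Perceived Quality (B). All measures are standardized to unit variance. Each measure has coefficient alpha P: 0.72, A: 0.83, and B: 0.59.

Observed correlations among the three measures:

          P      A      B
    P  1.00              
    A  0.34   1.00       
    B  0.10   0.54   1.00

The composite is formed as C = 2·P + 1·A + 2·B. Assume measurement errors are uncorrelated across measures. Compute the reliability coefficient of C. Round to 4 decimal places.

Var(C) = 2² + 1 + 2² + 2·[2·0.34 + 4·0.10 + 2·0.54] = 9 + 4.32 = 13.32.
Because errors are independent across components, Cov(Tᵢ,Tⱼ) = Cov(Xᵢ,Xⱼ); the off-diagonal part of the true-score variance is the same as above.
True-score variance = [2²·0.72 + 0.83 + 2²·0.59] + 4.32 = 6.07 + 4.32 = 10.39.
Reliability = 10.39 / 13.32 = 0.7800.

0.7800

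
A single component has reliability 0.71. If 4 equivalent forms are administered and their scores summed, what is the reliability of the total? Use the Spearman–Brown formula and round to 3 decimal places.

ρ_k = kρ / (1 + (k−1)ρ) = 4·0.71 / (1 + 3·0.71) = 2.840 / 3.130 = 0.907.

0.907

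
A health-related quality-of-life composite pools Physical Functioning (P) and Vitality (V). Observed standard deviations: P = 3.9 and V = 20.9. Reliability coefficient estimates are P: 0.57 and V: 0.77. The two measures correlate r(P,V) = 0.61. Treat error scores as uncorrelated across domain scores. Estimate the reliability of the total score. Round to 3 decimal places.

Var(P+V) = 3.9² + 20.9² + 2·[3.9·20.9·0.61] = 452.02 + 99.4422 = 551.462.
With uncorrelated errors the cross-covariances are all true-score covariance, so they carry over unchanged; only the diagonal terms shrink to ρᵢσᵢ².
True-score variance = [3.9²·0.57 + 20.9²·0.77] + 99.4422 = 345.013 + 99.4422 = 444.456.
Reliability = 444.456 / 551.462 = 0.806.

0.806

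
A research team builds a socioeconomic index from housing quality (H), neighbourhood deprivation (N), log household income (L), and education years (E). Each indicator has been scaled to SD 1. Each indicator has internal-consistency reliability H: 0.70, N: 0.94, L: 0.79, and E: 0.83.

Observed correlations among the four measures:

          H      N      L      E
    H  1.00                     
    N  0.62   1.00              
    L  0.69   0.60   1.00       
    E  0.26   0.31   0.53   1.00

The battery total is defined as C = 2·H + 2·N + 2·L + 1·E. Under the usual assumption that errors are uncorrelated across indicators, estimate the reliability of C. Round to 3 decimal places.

0.925

Var(C) = 2² + 2² + 2² + 1 + 2·[4·0.62 + 4·0.69 + 2·0.26 + 4·0.60 + 2·0.31 + 2·0.53] = 13 + 19.68 = 32.68.
Under uncorrelated errors the observed covariances equal the true-score covariances, so only the own-variance terms attenuate.
True-score variance = [2²·0.70 + 2²·0.94 + 2²·0.79 + 0.83] + 19.68 = 10.55 + 19.68 = 30.23.
Reliability = 30.23 / 32.68 = 0.925.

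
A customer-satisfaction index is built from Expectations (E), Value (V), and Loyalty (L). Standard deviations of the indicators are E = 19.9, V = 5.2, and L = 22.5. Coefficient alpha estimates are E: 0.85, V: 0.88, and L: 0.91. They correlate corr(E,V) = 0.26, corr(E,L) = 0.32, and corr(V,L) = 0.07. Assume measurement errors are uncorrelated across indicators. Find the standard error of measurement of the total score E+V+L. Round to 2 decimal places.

Var(total) = 929.3 + 356.75 = 1286.05.
True-score variance = 821.091 + 356.75 = 1177.84, so reliability = 0.9159.
Error variance = 1286.05 − 1177.84 = 108.209; SEM = √108.209 = 10.40.

10.40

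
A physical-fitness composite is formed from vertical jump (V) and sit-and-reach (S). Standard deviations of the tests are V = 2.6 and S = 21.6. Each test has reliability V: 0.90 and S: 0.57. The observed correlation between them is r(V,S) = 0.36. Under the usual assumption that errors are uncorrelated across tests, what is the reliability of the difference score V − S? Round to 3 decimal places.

0.535

Var(V−S) = 2.6² + 21.6² − 2·2.6·21.6·0.36 = 473.32 − 40.4352 = 432.885.
Because errors are independent across components, Cov(Tᵢ,Tⱼ) = Cov(Xᵢ,Xⱼ); the off-diagonal part of the true-score variance is the same as above.
True-score variance = [2.6²·0.90 + 21.6²·0.57] − 40.4352 = 272.023 − 40.4352 = 231.588.
Reliability = 231.588 / 432.885 = 0.535.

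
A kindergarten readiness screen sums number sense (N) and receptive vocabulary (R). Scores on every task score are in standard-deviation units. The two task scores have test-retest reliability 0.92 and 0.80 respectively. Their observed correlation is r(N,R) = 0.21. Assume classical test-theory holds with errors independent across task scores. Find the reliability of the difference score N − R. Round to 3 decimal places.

Var(N−R) = 1 + 1 − 2·0.21 = 2 − 0.42 = 1.58.
With uncorrelated errors the cross-covariances are all true-score covariance, so they carry over unchanged; only the diagonal terms shrink to ρᵢσᵢ².
True-score variance = [0.92 + 0.80] − 0.42 = 1.72 − 0.42 = 1.3.
Reliability = 1.3 / 1.58 = 0.823.

0.823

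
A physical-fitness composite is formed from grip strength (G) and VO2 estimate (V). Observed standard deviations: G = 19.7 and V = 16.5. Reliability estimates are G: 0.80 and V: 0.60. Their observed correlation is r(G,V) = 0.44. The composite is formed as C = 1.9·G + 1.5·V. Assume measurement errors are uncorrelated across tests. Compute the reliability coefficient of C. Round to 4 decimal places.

Var(C) = 1.9²·19.7² + 1.5²·16.5² + 2·[2.85·19.7·16.5·0.44] = 2013.57 + 815.225 = 2828.79.
Because errors are independent across components, Cov(Tᵢ,Tⱼ) = Cov(Xᵢ,Xⱼ); the off-diagonal part of the true-score variance is the same as above.
True-score variance = [1.9²·19.7²·0.80 + 1.5²·16.5²·0.60] + 815.225 = 1488.34 + 815.225 = 2303.57.
Reliability = 2303.57 / 2828.79 = 0.8143.

0.8143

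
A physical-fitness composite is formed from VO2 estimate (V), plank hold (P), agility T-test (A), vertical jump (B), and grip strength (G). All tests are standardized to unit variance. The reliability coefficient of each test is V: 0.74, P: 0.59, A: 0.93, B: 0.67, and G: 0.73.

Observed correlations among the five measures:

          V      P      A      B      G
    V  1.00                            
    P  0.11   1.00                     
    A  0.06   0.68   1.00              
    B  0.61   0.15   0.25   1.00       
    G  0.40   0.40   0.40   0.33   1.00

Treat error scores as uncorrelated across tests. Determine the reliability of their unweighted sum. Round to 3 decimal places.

Var(V+P+A+B+G) = 5 + 2·[0.11 + 0.06 + 0.61 + 0.40 + 0.68 + 0.15 + 0.40 + 0.25 + 0.40 + 0.33] = 5 + 6.78 = 11.78.
Because errors are independent across components, Cov(Tᵢ,Tⱼ) = Cov(Xᵢ,Xⱼ); the off-diagonal part of the true-score variance is the same as above.
True-score variance = [0.74 + 0.59 + 0.93 + 0.67 + 0.73] + 6.78 = 3.66 + 6.78 = 10.44.
Reliability = 10.44 / 11.78 = 0.886.

0.886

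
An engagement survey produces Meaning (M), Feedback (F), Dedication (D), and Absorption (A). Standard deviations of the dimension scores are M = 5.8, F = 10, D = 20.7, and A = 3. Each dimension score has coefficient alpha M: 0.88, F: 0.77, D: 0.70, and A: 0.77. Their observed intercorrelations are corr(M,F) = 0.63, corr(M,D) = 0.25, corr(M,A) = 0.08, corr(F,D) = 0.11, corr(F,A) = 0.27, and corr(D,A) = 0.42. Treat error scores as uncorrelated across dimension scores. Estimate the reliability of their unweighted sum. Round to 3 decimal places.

Var(M+F+D+A) = 5.8² + 10² + 20.7² + 3² + 2·[5.8·10·0.63 + 5.8·20.7·0.25 + 5.8·3·0.08 + 10·20.7·0.11 + 10·3·0.27 + 20.7·3·0.42] = 571.13 + 249.798 = 820.928.
Because errors are independent across components, Cov(Tᵢ,Tⱼ) = Cov(Xᵢ,Xⱼ); the off-diagonal part of the true-score variance is the same as above.
True-score variance = [5.8²·0.88 + 10²·0.77 + 20.7²·0.70 + 3²·0.77] + 249.798 = 413.476 + 249.798 = 663.274.
Reliability = 663.274 / 820.928 = 0.808.

0.808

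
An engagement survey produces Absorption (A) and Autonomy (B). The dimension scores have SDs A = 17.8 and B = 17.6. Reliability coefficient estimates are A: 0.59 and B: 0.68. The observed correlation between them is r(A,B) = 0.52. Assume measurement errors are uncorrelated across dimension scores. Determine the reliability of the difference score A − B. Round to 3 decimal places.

0.239

Var(A−B) = 17.8² + 17.6² − 2·17.8·17.6·0.52 = 626.6 − 325.811 = 300.789.
Under uncorrelated errors the observed covariances equal the true-score covariances, so only the own-variance terms attenuate.
True-score variance = [17.8²·0.59 + 17.6²·0.68] − 325.811 = 397.572 − 325.811 = 71.7612.
Reliability = 71.7612 / 300.789 = 0.239.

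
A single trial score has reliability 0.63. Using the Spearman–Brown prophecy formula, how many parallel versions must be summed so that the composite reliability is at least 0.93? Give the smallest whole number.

8

k ≥ ρ*(1−ρ₁)/(ρ₁(1−ρ*)) = 0.93·0.37 / (0.63·0.07) = 7.803.
Smallest integer k = 8.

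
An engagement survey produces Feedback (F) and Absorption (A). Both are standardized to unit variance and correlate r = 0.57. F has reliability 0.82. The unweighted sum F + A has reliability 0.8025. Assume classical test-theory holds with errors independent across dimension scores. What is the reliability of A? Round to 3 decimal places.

0.560

Var(F+A) = 2 + 2·0.57 = 3.140.
True-score variance = ρ_F + ρ_A + 2·0.57, so 0.8025 = (0.82 + ρ_A + 1.14) / 3.140.
ρ_A = 0.8025·3.140 − 0.82 − 1.14 = 0.560.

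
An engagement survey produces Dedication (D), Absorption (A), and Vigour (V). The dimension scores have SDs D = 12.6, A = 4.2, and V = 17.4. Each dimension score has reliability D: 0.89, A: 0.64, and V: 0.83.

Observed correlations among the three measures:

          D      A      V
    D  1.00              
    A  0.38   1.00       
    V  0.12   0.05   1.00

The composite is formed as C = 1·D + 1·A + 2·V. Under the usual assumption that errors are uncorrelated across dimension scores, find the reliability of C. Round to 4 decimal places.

Var(C) = 12.6² + 4.2² + 2²·17.4² + 2·[12.6·4.2·0.38 + 2·12.6·17.4·0.12 + 2·4.2·17.4·0.05] = 1387.44 + 160.07 = 1547.51.
Because errors are independent across components, Cov(Tᵢ,Tⱼ) = Cov(Xᵢ,Xⱼ); the off-diagonal part of the true-score variance is the same as above.
True-score variance = [12.6²·0.89 + 4.2²·0.64 + 2²·17.4²·0.83] + 160.07 = 1157.75 + 160.07 = 1317.82.
Reliability = 1317.82 / 1547.51 = 0.8516.

0.8516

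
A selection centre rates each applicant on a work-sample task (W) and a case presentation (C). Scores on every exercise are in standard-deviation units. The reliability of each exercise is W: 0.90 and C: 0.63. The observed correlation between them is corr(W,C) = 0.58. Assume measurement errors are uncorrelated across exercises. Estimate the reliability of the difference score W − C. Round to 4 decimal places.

0.4405

Var(W−C) = 1 + 1 − 2·0.58 = 2 − 1.16 = 0.84.
Under uncorrelated errors the observed covariances equal the true-score covariances, so only the own-variance terms attenuate.
True-score variance = [0.90 + 0.63] − 1.16 = 1.53 − 1.16 = 0.37.
Reliability = 0.37 / 0.84 = 0.4405.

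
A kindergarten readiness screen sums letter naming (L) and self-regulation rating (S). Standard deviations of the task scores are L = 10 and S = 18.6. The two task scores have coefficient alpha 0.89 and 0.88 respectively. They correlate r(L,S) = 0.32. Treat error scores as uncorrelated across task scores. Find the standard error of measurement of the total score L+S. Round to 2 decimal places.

Var(total) = 445.96 + 119.04 = 565.
True-score variance = 393.445 + 119.04 = 512.485, so reliability = 0.9071.
Error variance = 565 − 512.485 = 52.5152; SEM = √52.5152 = 7.25.

7.25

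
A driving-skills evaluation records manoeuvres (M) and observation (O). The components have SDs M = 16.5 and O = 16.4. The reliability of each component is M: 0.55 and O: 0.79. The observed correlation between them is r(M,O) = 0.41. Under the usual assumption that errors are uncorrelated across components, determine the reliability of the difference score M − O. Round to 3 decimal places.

0.439

Var(M−O) = 16.5² + 16.4² − 2·16.5·16.4·0.41 = 541.21 − 221.892 = 319.318.
Under uncorrelated errors the observed covariances equal the true-score covariances, so only the own-variance terms attenuate.
True-score variance = [16.5²·0.55 + 16.4²·0.79] − 221.892 = 362.216 − 221.892 = 140.324.
Reliability = 140.324 / 319.318 = 0.439.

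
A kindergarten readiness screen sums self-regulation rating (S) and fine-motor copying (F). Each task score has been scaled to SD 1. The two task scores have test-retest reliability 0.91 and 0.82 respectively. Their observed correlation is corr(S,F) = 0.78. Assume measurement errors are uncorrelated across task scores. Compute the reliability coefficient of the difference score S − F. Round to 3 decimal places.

Var(S−F) = 1 + 1 − 2·0.78 = 2 − 1.56 = 0.44.
Because errors are independent across components, Cov(Tᵢ,Tⱼ) = Cov(Xᵢ,Xⱼ); the off-diagonal part of the true-score variance is the same as above.
True-score variance = [0.91 + 0.82] − 1.56 = 1.73 − 1.56 = 0.17.
Reliability = 0.17 / 0.44 = 0.386.

0.386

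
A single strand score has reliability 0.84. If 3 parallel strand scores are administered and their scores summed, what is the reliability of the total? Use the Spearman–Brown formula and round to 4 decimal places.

0.9403

ρ_k = kρ / (1 + (k−1)ρ) = 3·0.84 / (1 + 2·0.84) = 2.520 / 2.680 = 0.9403.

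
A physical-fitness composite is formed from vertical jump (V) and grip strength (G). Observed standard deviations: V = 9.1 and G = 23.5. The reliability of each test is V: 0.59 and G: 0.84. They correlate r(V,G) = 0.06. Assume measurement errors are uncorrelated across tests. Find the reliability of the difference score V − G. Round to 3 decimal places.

0.799

Var(V−G) = 9.1² + 23.5² − 2·9.1·23.5·0.06 = 635.06 − 25.662 = 609.398.
Because errors are independent across components, Cov(Tᵢ,Tⱼ) = Cov(Xᵢ,Xⱼ); the off-diagonal part of the true-score variance is the same as above.
True-score variance = [9.1²·0.59 + 23.5²·0.84] − 25.662 = 512.748 − 25.662 = 487.086.
Reliability = 487.086 / 609.398 = 0.799.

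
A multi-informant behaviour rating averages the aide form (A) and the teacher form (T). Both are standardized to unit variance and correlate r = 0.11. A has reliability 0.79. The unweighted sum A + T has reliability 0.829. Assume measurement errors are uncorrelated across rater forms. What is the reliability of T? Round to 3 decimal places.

Var(A+T) = 2 + 2·0.11 = 2.220.
True-score variance = ρ_A + ρ_T + 2·0.11, so 0.829 = (0.79 + ρ_T + 0.22) / 2.220.
ρ_T = 0.829·2.220 − 0.79 − 0.22 = 0.830.

0.830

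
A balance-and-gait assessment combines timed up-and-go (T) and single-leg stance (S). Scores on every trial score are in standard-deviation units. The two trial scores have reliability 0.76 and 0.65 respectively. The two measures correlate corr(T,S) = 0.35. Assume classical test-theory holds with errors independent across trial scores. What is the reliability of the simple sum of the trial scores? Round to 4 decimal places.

Var(T+S) = 2 + 2·[0.35] = 2 + 0.7 = 2.7.
Under uncorrelated errors the observed covariances equal the true-score covariances, so only the own-variance terms attenuate.
True-score variance = [0.76 + 0.65] + 0.7 = 1.41 + 0.7 = 2.11.
Reliability = 2.11 / 2.7 = 0.7815.

0.7815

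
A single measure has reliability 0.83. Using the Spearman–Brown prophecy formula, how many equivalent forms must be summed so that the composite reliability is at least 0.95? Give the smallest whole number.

4

k ≥ ρ*(1−ρ₁)/(ρ₁(1−ρ*)) = 0.95·0.17 / (0.83·0.05) = 3.892.
Smallest integer k = 4.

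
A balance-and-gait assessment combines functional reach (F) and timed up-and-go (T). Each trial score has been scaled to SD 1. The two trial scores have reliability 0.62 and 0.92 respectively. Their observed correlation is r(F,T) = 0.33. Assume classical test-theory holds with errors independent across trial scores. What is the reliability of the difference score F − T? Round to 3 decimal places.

0.657

Var(F−T) = 1 + 1 − 2·0.33 = 2 − 0.66 = 1.34.
Under uncorrelated errors the observed covariances equal the true-score covariances, so only the own-variance terms attenuate.
True-score variance = [0.62 + 0.92] − 0.66 = 1.54 − 0.66 = 0.88.
Reliability = 0.88 / 1.34 = 0.657.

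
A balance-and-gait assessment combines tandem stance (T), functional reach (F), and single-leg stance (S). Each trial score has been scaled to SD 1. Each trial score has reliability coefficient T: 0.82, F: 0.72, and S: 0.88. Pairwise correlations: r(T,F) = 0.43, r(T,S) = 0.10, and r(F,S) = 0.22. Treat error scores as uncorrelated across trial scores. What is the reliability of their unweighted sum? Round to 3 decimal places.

0.871

Var(T+F+S) = 3 + 2·[0.43 + 0.10 + 0.22] = 3 + 1.5 = 4.5.
With uncorrelated errors the cross-covariances are all true-score covariance, so they carry over unchanged; only the diagonal terms shrink to ρᵢσᵢ².
True-score variance = [0.82 + 0.72 + 0.88] + 1.5 = 2.42 + 1.5 = 3.92.
Reliability = 3.92 / 4.5 = 0.871.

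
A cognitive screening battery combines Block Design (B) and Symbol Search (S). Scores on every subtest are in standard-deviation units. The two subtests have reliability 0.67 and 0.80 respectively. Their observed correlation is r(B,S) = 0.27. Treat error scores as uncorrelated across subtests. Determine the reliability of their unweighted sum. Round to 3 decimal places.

Var(B+S) = 2 + 2·[0.27] = 2 + 0.54 = 2.54.
Because errors are independent across components, Cov(Tᵢ,Tⱼ) = Cov(Xᵢ,Xⱼ); the off-diagonal part of the true-score variance is the same as above.
True-score variance = [0.67 + 0.80] + 0.54 = 1.47 + 0.54 = 2.01.
Reliability = 2.01 / 2.54 = 0.791.

0.791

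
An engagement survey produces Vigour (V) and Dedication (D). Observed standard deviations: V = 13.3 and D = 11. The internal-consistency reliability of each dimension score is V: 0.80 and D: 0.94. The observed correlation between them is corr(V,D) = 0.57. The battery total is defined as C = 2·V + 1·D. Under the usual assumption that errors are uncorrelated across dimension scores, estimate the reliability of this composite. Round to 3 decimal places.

Var(C) = 2²·13.3² + 11² + 2·[2·13.3·11·0.57] = 828.56 + 333.564 = 1162.12.
Under uncorrelated errors the observed covariances equal the true-score covariances, so only the own-variance terms attenuate.
True-score variance = [2²·13.3²·0.80 + 11²·0.94] + 333.564 = 679.788 + 333.564 = 1013.35.
Reliability = 1013.35 / 1162.12 = 0.872.

0.872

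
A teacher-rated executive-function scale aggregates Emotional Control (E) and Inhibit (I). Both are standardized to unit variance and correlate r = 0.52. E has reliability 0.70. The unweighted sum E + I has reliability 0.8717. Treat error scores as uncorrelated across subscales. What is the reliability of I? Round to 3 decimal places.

0.910

Var(E+I) = 2 + 2·0.52 = 3.040.
True-score variance = ρ_E + ρ_I + 2·0.52, so 0.8717 = (0.70 + ρ_I + 1.04) / 3.040.
ρ_I = 0.8717·3.040 − 0.70 − 1.04 = 0.910.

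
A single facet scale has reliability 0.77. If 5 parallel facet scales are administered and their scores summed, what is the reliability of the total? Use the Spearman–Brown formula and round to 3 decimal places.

0.944

ρ_k = kρ / (1 + (k−1)ρ) = 5·0.77 / (1 + 4·0.77) = 3.850 / 4.080 = 0.944.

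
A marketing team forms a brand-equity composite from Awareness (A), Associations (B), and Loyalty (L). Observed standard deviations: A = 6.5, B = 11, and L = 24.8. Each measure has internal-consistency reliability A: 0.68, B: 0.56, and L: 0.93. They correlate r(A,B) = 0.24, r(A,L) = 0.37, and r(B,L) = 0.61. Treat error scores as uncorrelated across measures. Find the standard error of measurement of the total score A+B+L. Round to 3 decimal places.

Var(total) = 778.29 + 486.424 = 1264.71.
True-score variance = 668.477 + 486.424 = 1154.9, so reliability = 0.9132.
Error variance = 1264.71 − 1154.9 = 109.813; SEM = √109.813 = 10.479.

10.479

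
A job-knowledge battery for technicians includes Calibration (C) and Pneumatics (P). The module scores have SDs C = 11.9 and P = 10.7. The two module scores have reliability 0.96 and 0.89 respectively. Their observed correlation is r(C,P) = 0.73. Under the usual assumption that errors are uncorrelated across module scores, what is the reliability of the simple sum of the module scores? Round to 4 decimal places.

Var(C+P) = 11.9² + 10.7² + 2·[11.9·10.7·0.73] = 256.1 + 185.902 = 442.002.
Because errors are independent across components, Cov(Tᵢ,Tⱼ) = Cov(Xᵢ,Xⱼ); the off-diagonal part of the true-score variance is the same as above.
True-score variance = [11.9²·0.96 + 10.7²·0.89] + 185.902 = 237.842 + 185.902 = 423.743.
Reliability = 423.743 / 442.002 = 0.9587.

0.9587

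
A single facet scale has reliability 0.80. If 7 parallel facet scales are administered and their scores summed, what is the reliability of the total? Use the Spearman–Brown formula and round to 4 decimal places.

ρ_k = kρ / (1 + (k−1)ρ) = 7·0.80 / (1 + 6·0.80) = 5.600 / 5.800 = 0.9655.

0.9655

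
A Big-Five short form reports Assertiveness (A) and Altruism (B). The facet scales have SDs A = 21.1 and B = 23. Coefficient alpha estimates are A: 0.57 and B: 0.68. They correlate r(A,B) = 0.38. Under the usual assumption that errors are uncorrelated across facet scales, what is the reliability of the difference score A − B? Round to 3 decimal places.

Var(A−B) = 21.1² + 23² − 2·21.1·23·0.38 = 974.21 − 368.828 = 605.382.
Under uncorrelated errors the observed covariances equal the true-score covariances, so only the own-variance terms attenuate.
True-score variance = [21.1²·0.57 + 23²·0.68] − 368.828 = 613.49 − 368.828 = 244.662.
Reliability = 244.662 / 605.382 = 0.404.

0.404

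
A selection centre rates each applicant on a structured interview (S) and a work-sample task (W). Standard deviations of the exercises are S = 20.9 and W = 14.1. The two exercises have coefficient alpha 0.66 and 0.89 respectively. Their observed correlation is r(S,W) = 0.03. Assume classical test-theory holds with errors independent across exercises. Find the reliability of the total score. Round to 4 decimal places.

Var(S+W) = 20.9² + 14.1² + 2·[20.9·14.1·0.03] = 635.62 + 17.6814 = 653.301.
Because errors are independent across components, Cov(Tᵢ,Tⱼ) = Cov(Xᵢ,Xⱼ); the off-diagonal part of the true-score variance is the same as above.
True-score variance = [20.9²·0.66 + 14.1²·0.89] + 17.6814 = 465.236 + 17.6814 = 482.917.
Reliability = 482.917 / 653.301 = 0.7392.

0.7392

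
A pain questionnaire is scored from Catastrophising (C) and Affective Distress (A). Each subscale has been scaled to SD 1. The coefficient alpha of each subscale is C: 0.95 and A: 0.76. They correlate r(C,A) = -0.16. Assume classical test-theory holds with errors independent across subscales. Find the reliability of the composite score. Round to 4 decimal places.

0.8274

Var(C+A) = 2 + 2·[(-0.16)] = 2 − 0.32 = 1.68.
Under uncorrelated errors the observed covariances equal the true-score covariances, so only the own-variance terms attenuate.
True-score variance = [0.95 + 0.76] − 0.32 = 1.71 − 0.32 = 1.39.
Reliability = 1.39 / 1.68 = 0.8274.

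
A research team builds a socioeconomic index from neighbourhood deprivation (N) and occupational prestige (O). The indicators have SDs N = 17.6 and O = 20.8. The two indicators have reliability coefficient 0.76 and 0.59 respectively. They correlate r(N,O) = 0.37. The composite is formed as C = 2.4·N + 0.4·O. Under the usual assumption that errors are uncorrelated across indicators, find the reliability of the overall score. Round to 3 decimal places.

0.784

Var(C) = 2.4²·17.6² + 0.4²·20.8² + 2·[0.96·17.6·20.8·0.37] = 1853.44 + 260.063 = 2113.5.
With uncorrelated errors the cross-covariances are all true-score covariance, so they carry over unchanged; only the diagonal terms shrink to ρᵢσᵢ².
True-score variance = [2.4²·17.6²·0.76 + 0.4²·20.8²·0.59] + 260.063 = 1396.85 + 260.063 = 1656.91.
Reliability = 1656.91 / 2113.5 = 0.784.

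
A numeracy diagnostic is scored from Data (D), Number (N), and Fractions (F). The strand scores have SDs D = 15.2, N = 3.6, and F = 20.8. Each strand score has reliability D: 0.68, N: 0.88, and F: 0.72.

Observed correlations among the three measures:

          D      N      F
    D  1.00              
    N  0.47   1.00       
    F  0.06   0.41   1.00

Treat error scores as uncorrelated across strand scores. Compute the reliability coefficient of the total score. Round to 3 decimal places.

Var(D+N+F) = 15.2² + 3.6² + 20.8² + 2·[15.2·3.6·0.47 + 15.2·20.8·0.06 + 3.6·20.8·0.41] = 676.64 + 150.778 = 827.418.
Because errors are independent across components, Cov(Tᵢ,Tⱼ) = Cov(Xᵢ,Xⱼ); the off-diagonal part of the true-score variance is the same as above.
True-score variance = [15.2²·0.68 + 3.6²·0.88 + 20.8²·0.72] + 150.778 = 480.013 + 150.778 = 630.79.
Reliability = 630.79 / 827.418 = 0.762.

0.762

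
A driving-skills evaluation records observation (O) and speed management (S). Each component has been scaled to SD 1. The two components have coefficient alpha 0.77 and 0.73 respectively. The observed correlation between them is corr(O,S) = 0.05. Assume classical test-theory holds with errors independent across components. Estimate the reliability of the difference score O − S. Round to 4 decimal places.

0.7368

Var(O−S) = 1 + 1 − 2·0.05 = 2 − 0.1 = 1.9.
Under uncorrelated errors the observed covariances equal the true-score covariances, so only the own-variance terms attenuate.
True-score variance = [0.77 + 0.73] − 0.1 = 1.5 − 0.1 = 1.4.
Reliability = 1.4 / 1.9 = 0.7368.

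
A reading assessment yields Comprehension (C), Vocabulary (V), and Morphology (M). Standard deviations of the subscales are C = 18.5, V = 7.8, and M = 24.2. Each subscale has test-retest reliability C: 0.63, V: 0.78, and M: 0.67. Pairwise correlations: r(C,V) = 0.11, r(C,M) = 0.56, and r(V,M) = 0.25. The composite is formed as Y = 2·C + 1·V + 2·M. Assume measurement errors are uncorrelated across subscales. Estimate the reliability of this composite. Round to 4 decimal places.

0.7856

Var(Y) = 2²·18.5² + 7.8² + 2²·24.2² + 2·[2·18.5·7.8·0.11 + 4·18.5·24.2·0.56 + 2·7.8·24.2·0.25] = 3772.4 + 2257.95 = 6030.35.
With uncorrelated errors the cross-covariances are all true-score covariance, so they carry over unchanged; only the diagonal terms shrink to ρᵢσᵢ².
True-score variance = [2²·18.5²·0.63 + 7.8²·0.78 + 2²·24.2²·0.67] + 2257.95 = 2479.44 + 2257.95 = 4737.39.
Reliability = 4737.39 / 6030.35 = 0.7856.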